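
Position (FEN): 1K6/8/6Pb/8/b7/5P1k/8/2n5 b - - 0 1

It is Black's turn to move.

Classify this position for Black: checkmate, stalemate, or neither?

Black to move; black king on h3.
In check: no.
Legal moves for Black include: Bf8, Bg7, Bg5, Bf4+, Be3, Bd2, Be8, Bd7, Bc6, Bb5, Bb3, Bc2, Bd1, Kh4, Kg3, Kh2, Kg2, Nd3, ... (list truncated; more exist).
Black has legal moves and is not in check → neither.

neither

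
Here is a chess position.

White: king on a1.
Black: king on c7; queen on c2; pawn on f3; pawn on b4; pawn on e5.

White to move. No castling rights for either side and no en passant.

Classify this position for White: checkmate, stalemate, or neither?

stalemate

White to move; white king on a1.
In check: no.
King squares — b1: attacked by Qc2; a2: attacked by Qc2; b2: attacked by Qc2.
Legal moves for White: none.
Not in check and no legal moves → stalemate.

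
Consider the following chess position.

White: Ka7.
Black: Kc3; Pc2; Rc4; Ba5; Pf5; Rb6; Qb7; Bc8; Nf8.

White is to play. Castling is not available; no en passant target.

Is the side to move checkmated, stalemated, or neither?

White to move; white king on a7.
In check: yes, from the black queen on b7.
King squares — a6: attacked by Rb6; b6: attacked by Ba5; b7: attacked by Rb6; a8: attacked by Qb7; b8: attacked by Qb7.
Legal moves for White: none.
In check with no legal moves → checkmate.

checkmate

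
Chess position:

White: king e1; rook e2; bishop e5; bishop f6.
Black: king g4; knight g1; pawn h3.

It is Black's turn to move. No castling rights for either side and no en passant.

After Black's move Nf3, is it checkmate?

After Nf3: white king on e1; in check: yes, from the black knight on f3.
White has 3 legal replies: Kf2, Kf1, Kd1.
In check but a legal move exists → not checkmate.

no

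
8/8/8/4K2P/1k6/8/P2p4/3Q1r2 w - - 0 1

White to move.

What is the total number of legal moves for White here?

20

White to move; king on e5.
In check: no.
Legal moves: Ke6, Kd6, Kd5, Ke4, Kd4, Qg4+, Qa4+, Qf3, Qb3+, Qe2, Qxd2+, Qc2, Qxf1, Qe1, Qc1, Qb1+, Qa1, h6, a3+, a4.
Count: 20.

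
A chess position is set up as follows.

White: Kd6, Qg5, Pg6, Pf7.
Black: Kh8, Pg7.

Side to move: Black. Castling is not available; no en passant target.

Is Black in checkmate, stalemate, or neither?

stalemate

Black to move; black king on h8.
In check: no.
King squares — g7: own pawn; h7: attacked by Pg6; g8: attacked by Pf7.
Legal moves for Black: none.
Not in check and no legal moves → stalemate.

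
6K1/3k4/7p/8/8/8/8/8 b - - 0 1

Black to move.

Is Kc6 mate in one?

no

After Kc6: white king on g8; in check: no.
White is not in check, so this cannot be checkmate.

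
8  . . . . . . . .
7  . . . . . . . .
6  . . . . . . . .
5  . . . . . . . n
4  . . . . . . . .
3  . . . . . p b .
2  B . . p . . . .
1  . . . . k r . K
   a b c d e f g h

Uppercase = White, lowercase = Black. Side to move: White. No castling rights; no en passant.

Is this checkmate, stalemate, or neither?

White to move; white king on h1.
In check: yes, from the black rook on f1.
King squares — g1: attacked by Rf1; g2: attacked by Pf3; h2: attacked by Bg3.
Legal moves for White: none.
In check with no legal moves → checkmate.

checkmate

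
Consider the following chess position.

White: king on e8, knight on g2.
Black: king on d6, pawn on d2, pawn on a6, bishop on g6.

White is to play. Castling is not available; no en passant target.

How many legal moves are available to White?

White to move; king on e8.
In check: yes, from the black bishop on g6.
Legal moves: Kf8, Kd8.
Count: 2.

2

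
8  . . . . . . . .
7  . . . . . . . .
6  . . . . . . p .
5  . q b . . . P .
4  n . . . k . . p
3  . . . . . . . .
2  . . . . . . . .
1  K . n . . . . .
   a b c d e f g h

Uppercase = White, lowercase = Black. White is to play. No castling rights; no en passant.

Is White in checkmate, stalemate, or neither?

stalemate

White to move; white king on a1.
In check: no.
King squares — b1: attacked by Qb5; a2: attacked by Nc1; b2: attacked by Na4.
Legal moves for White: none.
Not in check and no legal moves → stalemate.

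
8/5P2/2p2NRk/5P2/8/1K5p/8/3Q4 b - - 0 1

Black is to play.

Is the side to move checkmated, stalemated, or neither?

Black to move; black king on h6.
In check: yes, from the white rook on g6.
King squares — g5: attacked by Rg6; h5: attacked by Qd1; g6: attacked by Pf5; g7: attacked by Rg6; h7: attacked by Nf6.
Legal moves for Black: none.
In check with no legal moves → checkmate.

checkmate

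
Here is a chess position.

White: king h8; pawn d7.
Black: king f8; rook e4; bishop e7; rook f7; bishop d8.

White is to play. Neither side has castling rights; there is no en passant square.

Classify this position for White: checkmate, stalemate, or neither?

White to move; white king on h8.
In check: no.
King squares — g7: attacked by Rf7; h7: attacked by Rf7; g8: attacked by Kf8.
Legal moves for White: none.
Not in check and no legal moves → stalemate.

stalemate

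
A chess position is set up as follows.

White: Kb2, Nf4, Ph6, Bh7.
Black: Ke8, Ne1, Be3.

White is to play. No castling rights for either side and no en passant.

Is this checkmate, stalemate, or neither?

White to move; white king on b2.
In check: no.
Legal moves for White include: Bg8, Bg6+, Bf5, Be4, Bd3, Bc2, Bb1, Ng6, Ne6, Nh5, Nd5, Nh3, Nd3, Ng2, Ne2, Kc3, Kb3, Ka3, ... (list truncated; more exist).
White has legal moves and is not in check → neither.

neither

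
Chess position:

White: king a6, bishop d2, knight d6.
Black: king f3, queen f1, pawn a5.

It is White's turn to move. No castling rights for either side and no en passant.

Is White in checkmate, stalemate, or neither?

neither

White to move; white king on a6.
In check: yes, from the black queen on f1.
King squares — a5: available; b5: attacked by Qf1; b6: available; a7: available; b7: available.
Legal moves for White: Kb7, Ka7, Kb6, Kxa5, Nb5, Nc4.
White is in check but has 6 legal moves → neither.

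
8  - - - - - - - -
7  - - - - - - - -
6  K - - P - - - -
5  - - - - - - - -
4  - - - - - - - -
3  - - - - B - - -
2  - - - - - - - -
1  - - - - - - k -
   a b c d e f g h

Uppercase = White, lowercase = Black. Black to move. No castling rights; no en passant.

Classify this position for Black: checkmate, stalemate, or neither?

Black to move; black king on g1.
In check: yes, from the white bishop on e3.
Legal moves for Black: Kh2, Kg2, Kh1, Kf1.
Black is in check but has 4 legal moves → neither.

neither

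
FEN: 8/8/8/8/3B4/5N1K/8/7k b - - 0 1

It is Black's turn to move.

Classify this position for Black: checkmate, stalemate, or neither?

stalemate

Black to move; black king on h1.
In check: no.
King squares — g1: attacked by Nf3; g2: attacked by Kh3; h2: attacked by Nf3.
Legal moves for Black: none.
Not in check and no legal moves → stalemate.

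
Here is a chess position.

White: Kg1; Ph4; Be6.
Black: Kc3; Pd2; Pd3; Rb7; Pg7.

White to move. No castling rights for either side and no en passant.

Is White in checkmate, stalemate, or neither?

neither

White to move; white king on g1.
In check: no.
Legal moves for White: Bg8, Bc8, Bf7, Bd7, Bf5, Bd5, Bg4, Bc4, Bh3, Bb3, Ba2, Kh2, Kg2, Kf2, Kh1, Kf1, h5.
White has 17 legal moves and is not in check → neither.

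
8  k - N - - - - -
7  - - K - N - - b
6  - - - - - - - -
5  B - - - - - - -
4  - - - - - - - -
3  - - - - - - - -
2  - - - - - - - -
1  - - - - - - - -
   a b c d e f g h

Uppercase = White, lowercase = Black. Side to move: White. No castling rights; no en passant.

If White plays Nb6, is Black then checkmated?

no

After Nb6: black king on a8; in check: yes, from the white knight on b6.
Black has 1 legal reply: Ka7.
In check but a legal move exists → not checkmate.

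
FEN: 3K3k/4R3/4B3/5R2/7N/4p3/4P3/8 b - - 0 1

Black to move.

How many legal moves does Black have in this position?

Black to move; king on h8.
In check: no.
Legal moves: none.
Count: 0.

0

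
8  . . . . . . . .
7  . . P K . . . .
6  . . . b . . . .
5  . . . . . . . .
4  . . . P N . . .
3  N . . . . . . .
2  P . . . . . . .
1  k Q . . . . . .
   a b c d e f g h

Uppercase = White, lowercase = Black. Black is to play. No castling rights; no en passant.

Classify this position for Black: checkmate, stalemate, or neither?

Black to move; black king on a1.
In check: yes, from the white queen on b1.
King squares — b1: attacked by Na3; a2: attacked by Qb1; b2: attacked by Qb1.
Legal moves for Black: none.
In check with no legal moves → checkmate.

checkmate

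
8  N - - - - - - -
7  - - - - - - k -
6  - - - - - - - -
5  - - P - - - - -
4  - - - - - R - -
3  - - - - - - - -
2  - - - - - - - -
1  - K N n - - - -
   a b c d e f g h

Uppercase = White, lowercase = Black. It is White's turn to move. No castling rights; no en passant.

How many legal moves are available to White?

White to move; king on b1.
In check: no.
Legal moves: Nc7, Nb6, Rf8, Rf7+, Rf6, Rf5, Rh4, Rg4+, Re4, Rd4, Rc4, Rb4, Ra4, Rf3, Rf2, Rf1, Nd3, Nb3, Ne2, Na2, Kc2, Ka2, Ka1, c6.
Count: 24.

24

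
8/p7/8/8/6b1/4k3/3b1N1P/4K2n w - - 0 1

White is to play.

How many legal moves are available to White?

White to move; king on e1.
In check: yes, from the black bishop on d2.
Legal moves: Kf1.
Count: 1.

1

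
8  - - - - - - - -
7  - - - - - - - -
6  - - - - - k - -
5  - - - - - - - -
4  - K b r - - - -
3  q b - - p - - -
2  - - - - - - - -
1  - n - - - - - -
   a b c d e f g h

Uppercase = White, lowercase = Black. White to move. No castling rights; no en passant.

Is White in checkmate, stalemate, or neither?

checkmate

White to move; white king on b4.
In check: yes, from the black queen on a3.
King squares — a3: attacked by Nb1; b3: attacked by Qa3; c3: attacked by Nb1; a4: attacked by Qa3; c4: attacked by Bb3; a5: attacked by Qa3; b5: attacked by Bc4; c5: attacked by Qa3.
Legal moves for White: none.
In check with no legal moves → checkmate.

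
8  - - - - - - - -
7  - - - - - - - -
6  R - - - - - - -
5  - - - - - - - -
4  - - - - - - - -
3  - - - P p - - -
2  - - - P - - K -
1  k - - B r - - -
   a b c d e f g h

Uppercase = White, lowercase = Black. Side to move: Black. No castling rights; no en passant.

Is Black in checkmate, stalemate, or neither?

neither

Black to move; black king on a1.
In check: yes, from the white rook on a6.
Legal moves for Black: Kb2, Kb1.
Black is in check but has 2 legal moves → neither.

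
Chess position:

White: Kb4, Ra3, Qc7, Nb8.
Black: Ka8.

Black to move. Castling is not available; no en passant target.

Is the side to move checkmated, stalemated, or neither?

checkmate

Black to move; black king on a8.
In check: yes, from the white rook on a3.
King squares — a7: attacked by Ra3; b7: attacked by Qc7; b8: attacked by Qc7.
Legal moves for Black: none.
In check with no legal moves → checkmate.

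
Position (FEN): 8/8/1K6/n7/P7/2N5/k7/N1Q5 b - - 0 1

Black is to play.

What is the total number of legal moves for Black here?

Black to move; king on a2.
In check: yes, from the white knight on c3.
Legal moves: none.
Count: 0.

0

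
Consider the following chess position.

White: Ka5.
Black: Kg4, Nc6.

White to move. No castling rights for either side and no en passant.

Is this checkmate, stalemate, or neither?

neither

White to move; white king on a5.
In check: yes, from the black knight on c6.
King squares — a4: available; b4: attacked by Nc6; b5: available; a6: available; b6: available.
Legal moves for White: Kb6, Ka6, Kb5, Ka4.
White is in check but has 4 legal moves → neither.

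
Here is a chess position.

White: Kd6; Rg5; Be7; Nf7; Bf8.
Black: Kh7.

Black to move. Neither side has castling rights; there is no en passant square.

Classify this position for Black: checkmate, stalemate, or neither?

stalemate

Black to move; black king on h7.
In check: no.
King squares — g6: attacked by Rg5; h6: attacked by Nf7; g7: attacked by Rg5; g8: attacked by Rg5; h8: attacked by Nf7.
Legal moves for Black: none.
Not in check and no legal moves → stalemate.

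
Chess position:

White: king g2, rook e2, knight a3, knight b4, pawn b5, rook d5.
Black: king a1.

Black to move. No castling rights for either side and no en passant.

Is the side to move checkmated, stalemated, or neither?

stalemate

Black to move; black king on a1.
In check: no.
King squares — b1: attacked by Na3; a2: attacked by Re2; b2: attacked by Re2.
Legal moves for Black: none.
Not in check and no legal moves → stalemate.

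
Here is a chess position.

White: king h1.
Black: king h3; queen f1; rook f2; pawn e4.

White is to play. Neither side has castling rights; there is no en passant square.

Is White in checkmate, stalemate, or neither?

checkmate

White to move; white king on h1.
In check: yes, from the black queen on f1.
King squares — g1: attacked by Qf1; g2: attacked by Qf1; h2: attacked by Rf2.
Legal moves for White: none.
In check with no legal moves → checkmate.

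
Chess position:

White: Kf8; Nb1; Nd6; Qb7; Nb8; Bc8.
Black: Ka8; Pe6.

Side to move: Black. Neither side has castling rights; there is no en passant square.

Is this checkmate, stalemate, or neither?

Black to move; black king on a8.
In check: yes, from the white queen on b7.
King squares — a7: attacked by Qb7; b7: attacked by Nd6; b8: attacked by Qb7.
Legal moves for Black: none.
In check with no legal moves → checkmate.

checkmate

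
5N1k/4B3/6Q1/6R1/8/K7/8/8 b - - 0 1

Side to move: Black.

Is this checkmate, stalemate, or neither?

stalemate

Black to move; black king on h8.
In check: no.
King squares — g7: attacked by Qg6; h7: attacked by Qg6; g8: attacked by Qg6.
Legal moves for Black: none.
Not in check and no legal moves → stalemate.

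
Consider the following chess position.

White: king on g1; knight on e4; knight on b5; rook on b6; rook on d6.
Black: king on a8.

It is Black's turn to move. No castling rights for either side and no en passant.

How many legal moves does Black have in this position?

0

Black to move; king on a8.
In check: no.
Legal moves: none.
Count: 0.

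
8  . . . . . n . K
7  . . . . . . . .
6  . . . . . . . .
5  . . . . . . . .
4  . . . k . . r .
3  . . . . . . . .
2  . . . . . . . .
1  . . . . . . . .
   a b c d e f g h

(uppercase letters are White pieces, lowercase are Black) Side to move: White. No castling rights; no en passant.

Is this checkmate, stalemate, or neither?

stalemate

White to move; white king on h8.
In check: no.
King squares — g7: attacked by Rg4; h7: attacked by Nf8; g8: attacked by Rg4.
Legal moves for White: none.
Not in check and no legal moves → stalemate.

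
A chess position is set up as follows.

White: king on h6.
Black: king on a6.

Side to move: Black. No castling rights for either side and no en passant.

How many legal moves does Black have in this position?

Black to move; king on a6.
In check: no.
Legal moves: Kb7, Ka7, Kb6, Kb5, Ka5.
Count: 5.

5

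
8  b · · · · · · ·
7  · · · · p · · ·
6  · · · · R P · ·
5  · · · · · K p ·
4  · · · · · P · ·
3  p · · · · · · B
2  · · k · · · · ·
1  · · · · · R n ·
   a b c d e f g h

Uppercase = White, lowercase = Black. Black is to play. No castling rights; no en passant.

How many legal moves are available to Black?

19

Black to move; king on c2.
In check: no.
Legal moves: Bb7, Bc6, Bd5, Be4+, Bf3, Bg2, Bh1, Kd3, Kc3, Kb3, Kd2, Kb2, Nxh3, Nf3, Ne2, exf6, gxf4, g4, a2.
Count: 19.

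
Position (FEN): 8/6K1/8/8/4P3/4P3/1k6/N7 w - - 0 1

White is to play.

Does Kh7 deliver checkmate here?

no

After Kh7: black king on b2; in check: no.
Black is not in check, so this cannot be checkmate.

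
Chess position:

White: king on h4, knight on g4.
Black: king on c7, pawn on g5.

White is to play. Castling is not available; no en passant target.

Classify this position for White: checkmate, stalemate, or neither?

White to move; white king on h4.
In check: yes, from the black pawn on g5.
King squares — g3: available; h3: available; g4: own knight; g5: available; h5: available.
Legal moves for White: Kh5, Kxg5, Kh3, Kg3.
White is in check but has 4 legal moves → neither.

neither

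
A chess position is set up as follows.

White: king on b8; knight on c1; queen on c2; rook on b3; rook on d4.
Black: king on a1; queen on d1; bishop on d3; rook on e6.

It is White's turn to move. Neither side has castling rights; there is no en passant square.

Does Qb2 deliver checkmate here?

After Qb2: black king on a1; in check: yes, from the white queen on b2.
King squares — b1: attacked by Qb2; a2: attacked by Nc1; b2: attacked by Rb3.
Black has no legal moves → checkmate.

yes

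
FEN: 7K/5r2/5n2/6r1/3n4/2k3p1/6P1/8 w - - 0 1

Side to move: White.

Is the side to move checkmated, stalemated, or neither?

White to move; white king on h8.
In check: no.
King squares — g7: attacked by Rg5; h7: attacked by Nf6; g8: attacked by Rg5.
Legal moves for White: none.
Not in check and no legal moves → stalemate.

stalemate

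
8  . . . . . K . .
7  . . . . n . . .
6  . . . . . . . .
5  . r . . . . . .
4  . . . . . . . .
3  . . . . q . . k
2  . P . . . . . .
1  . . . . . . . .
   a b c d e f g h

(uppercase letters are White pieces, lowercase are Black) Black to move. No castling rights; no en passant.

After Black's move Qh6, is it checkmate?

no

After Qh6: white king on f8; in check: yes, from the black queen on h6.
White has 3 legal replies: Ke8, Kf7, Kxe7.
In check but a legal move exists → not checkmate.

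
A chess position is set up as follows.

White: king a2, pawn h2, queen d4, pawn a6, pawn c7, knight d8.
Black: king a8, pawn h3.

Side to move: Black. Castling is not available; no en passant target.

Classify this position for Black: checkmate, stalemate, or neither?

stalemate

Black to move; black king on a8.
In check: no.
King squares — a7: attacked by Qd4; b7: attacked by Pa6; b8: attacked by Pc7.
Legal moves for Black: none.
Not in check and no legal moves → stalemate.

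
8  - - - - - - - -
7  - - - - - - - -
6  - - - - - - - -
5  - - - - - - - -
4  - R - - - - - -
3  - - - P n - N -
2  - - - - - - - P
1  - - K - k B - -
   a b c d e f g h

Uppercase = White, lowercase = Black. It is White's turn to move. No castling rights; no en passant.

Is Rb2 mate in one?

After Rb2: black king on e1; in check: no.
Black is not in check, so this cannot be checkmate.

no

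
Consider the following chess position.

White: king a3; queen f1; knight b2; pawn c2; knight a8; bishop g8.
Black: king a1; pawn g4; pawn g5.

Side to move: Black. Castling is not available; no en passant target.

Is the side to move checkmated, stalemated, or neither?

checkmate

Black to move; black king on a1.
In check: yes, from the white queen on f1.
King squares — b1: attacked by Qf1; a2: attacked by Ka3; b2: attacked by Ka3.
Legal moves for Black: none.
In check with no legal moves → checkmate.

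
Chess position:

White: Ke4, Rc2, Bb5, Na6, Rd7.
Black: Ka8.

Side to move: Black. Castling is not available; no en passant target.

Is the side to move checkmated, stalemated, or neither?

stalemate

Black to move; black king on a8.
In check: no.
King squares — a7: attacked by Rd7; b7: attacked by Rd7; b8: attacked by Na6.
Legal moves for Black: none.
Not in check and no legal moves → stalemate.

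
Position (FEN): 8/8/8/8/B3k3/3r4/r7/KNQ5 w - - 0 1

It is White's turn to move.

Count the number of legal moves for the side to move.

White to move; king on a1.
In check: yes, from the black rook on a2.
Legal moves: Kxa2.
Count: 1.

1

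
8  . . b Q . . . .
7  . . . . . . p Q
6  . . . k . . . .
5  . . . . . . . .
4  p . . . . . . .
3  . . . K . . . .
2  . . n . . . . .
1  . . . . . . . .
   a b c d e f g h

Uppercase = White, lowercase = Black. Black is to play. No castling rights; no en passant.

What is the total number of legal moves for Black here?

5

Black to move; king on d6.
In check: yes, from the white queen on d8.
Legal moves: Ke6, Kc6, Ke5, Kc5, Bd7.
Count: 5.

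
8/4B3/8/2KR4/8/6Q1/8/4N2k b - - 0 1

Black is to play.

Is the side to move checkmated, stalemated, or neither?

stalemate

Black to move; black king on h1.
In check: no.
King squares — g1: attacked by Qg3; g2: attacked by Ne1; h2: attacked by Qg3.
Legal moves for Black: none.
Not in check and no legal moves → stalemate.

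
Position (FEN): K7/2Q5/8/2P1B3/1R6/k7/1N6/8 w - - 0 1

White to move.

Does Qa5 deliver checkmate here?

After Qa5: black king on a3; in check: yes, from the white queen on a5.
King squares — a2: attacked by Qa5; b2: attacked by Rb4; b3: attacked by Rb4; a4: attacked by Nb2; b4: attacked by Qa5.
Black has no legal moves → checkmate.

yes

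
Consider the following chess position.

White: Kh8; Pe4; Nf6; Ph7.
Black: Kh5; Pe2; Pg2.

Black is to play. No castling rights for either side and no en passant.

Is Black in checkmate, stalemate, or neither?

neither

Black to move; black king on h5.
In check: yes, from the white knight on f6.
Legal moves for Black: Kh6, Kg6, Kg5, Kh4.
Black is in check but has 4 legal moves → neither.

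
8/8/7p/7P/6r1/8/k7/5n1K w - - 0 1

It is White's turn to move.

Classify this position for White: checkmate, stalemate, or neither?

stalemate

White to move; white king on h1.
In check: no.
King squares — g1: attacked by Rg4; g2: attacked by Rg4; h2: attacked by Nf1.
Legal moves for White: none.
Not in check and no legal moves → stalemate.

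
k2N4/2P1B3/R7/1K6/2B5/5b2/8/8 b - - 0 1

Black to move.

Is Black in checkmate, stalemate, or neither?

checkmate

Black to move; black king on a8.
In check: yes, from the white rook on a6.
King squares — a7: attacked by Ra6; b7: attacked by Nd8; b8: attacked by Pc7.
Legal moves for Black: none.
In check with no legal moves → checkmate.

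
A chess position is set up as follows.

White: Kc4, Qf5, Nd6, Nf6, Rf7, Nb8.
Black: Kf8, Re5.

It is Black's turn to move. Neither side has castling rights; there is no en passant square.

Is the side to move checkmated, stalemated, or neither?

Black to move; black king on f8.
In check: yes, from the white rook on f7.
King squares — e7: attacked by Rf7; f7: attacked by Nd6; g7: attacked by Rf7; e8: attacked by Nd6; g8: attacked by Nf6.
Legal moves for Black: none.
In check with no legal moves → checkmate.

checkmate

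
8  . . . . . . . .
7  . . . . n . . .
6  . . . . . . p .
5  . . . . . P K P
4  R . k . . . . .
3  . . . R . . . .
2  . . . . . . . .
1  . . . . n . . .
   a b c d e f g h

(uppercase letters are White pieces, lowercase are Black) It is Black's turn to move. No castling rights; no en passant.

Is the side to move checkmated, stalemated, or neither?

Black to move; black king on c4.
In check: yes, from the white rook on a4.
Legal moves for Black: Kc5, Kb5, Kxd3.
Black is in check but has 3 legal moves → neither.

neither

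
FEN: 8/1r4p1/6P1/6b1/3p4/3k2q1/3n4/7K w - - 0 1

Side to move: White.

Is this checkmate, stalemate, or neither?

stalemate

White to move; white king on h1.
In check: no.
King squares — g1: attacked by Qg3; g2: attacked by Qg3; h2: attacked by Qg3.
Legal moves for White: none.
Not in check and no legal moves → stalemate.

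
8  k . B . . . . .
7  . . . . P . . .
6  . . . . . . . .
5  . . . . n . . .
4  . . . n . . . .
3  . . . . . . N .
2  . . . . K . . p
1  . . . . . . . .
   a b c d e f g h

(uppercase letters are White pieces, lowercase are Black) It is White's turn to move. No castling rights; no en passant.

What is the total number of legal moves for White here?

White to move; king on e2.
In check: yes, from the black knight on d4.
Legal moves: Ke3, Kf2, Kd2, Kf1, Ke1, Kd1.
Count: 6.

6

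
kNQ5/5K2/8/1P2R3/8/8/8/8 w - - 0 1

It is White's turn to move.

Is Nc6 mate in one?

After Nc6: black king on a8; in check: yes, from the white queen on c8.
King squares — a7: attacked by Nc6; b7: attacked by Qc8; b8: attacked by Nc6.
Black has no legal moves → checkmate.

yes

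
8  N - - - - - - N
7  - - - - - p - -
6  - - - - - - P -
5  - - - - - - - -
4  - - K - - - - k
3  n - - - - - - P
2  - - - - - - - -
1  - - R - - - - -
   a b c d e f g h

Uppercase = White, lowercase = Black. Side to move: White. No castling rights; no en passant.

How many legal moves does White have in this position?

White to move; king on c4.
In check: yes, from the black knight on a3.
Legal moves: Kd5, Kc5, Kd4, Kb4, Kd3, Kc3, Kb3.
Count: 7.

7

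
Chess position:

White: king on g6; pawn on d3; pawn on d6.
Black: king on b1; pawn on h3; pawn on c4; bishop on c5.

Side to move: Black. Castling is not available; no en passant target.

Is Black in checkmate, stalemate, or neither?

neither

Black to move; black king on b1.
In check: no.
Legal moves for Black: Ba7, Bxd6, Bb6, Bd4, Bb4, Be3, Ba3, Bf2, Bg1, Kc2, Kb2, Ka2, Kc1, Ka1, cxd3, c3, h2.
Black has 17 legal moves and is not in check → neither.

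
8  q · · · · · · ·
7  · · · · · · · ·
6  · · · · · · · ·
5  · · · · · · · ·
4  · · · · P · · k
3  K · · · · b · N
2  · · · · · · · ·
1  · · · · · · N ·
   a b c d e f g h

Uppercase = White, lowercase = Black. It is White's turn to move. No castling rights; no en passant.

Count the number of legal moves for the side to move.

3

White to move; king on a3.
In check: yes, from the black queen on a8.
Legal moves: Kb4, Kb3, Kb2.
Count: 3.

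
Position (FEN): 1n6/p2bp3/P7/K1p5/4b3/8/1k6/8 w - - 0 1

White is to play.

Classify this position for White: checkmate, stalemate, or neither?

White to move; white king on a5.
In check: no.
King squares — a4: attacked by Bd7; b4: attacked by Pc5; b5: attacked by Bd7; a6: own pawn; b6: attacked by Pa7.
Legal moves for White: none.
Not in check and no legal moves → stalemate.

stalemate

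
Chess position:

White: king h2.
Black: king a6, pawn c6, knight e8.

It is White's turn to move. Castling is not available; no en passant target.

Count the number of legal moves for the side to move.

White to move; king on h2.
In check: no.
Legal moves: Kh3, Kg3, Kg2, Kh1, Kg1.
Count: 5.

5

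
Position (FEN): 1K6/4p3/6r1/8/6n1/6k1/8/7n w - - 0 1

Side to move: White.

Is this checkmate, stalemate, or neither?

White to move; white king on b8.
In check: no.
Legal moves for White: Kc8, Ka8, Kc7, Kb7, Ka7.
White has 5 legal moves and is not in check → neither.

neither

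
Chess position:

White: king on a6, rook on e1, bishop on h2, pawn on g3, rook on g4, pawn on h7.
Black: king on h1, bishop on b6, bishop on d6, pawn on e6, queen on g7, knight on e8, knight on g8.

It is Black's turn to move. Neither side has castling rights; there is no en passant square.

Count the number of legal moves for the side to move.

Black to move; king on h1.
In check: yes, from the white rook on e1.
Legal moves: Kxh2, Kg2, Bg1.
Count: 3.

3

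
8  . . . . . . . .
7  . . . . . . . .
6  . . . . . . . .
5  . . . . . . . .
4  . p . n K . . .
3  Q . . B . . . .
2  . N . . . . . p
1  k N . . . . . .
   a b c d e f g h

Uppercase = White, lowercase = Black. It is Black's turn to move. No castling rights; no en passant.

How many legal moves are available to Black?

Black to move; king on a1.
In check: yes, from the white queen on a3.
Legal moves: bxa3.
Count: 1.

1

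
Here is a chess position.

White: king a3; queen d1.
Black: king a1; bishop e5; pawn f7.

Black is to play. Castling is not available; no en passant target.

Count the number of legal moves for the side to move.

0

Black to move; king on a1.
In check: yes, from the white queen on d1.
Legal moves: none.
Count: 0.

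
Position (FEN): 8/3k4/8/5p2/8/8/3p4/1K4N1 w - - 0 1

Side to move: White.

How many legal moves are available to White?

White to move; king on b1.
In check: no.
Legal moves: Nh3, Nf3, Ne2, Kc2, Kb2, Ka2, Ka1.
Count: 7.

7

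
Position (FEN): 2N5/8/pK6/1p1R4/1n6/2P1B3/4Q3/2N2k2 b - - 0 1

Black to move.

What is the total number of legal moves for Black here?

0

Black to move; king on f1.
In check: yes, from the white queen on e2.
Legal moves: none.
Count: 0.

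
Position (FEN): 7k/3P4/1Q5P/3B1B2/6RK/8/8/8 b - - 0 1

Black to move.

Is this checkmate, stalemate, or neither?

Black to move; black king on h8.
In check: no.
King squares — g7: attacked by Rg4; h7: attacked by Bf5; g8: attacked by Rg4.
Legal moves for Black: none.
Not in check and no legal moves → stalemate.

stalemate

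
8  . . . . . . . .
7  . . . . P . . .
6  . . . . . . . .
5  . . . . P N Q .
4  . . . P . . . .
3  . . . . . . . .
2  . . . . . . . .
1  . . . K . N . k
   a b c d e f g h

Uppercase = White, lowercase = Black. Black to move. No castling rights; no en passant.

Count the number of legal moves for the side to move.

0

Black to move; king on h1.
In check: no.
Legal moves: none.
Count: 0.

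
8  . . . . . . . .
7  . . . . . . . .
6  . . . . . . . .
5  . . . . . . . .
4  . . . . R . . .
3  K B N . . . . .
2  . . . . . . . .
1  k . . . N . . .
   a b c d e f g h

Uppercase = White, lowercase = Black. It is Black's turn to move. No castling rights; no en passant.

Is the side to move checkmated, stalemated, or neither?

Black to move; black king on a1.
In check: no.
King squares — b1: attacked by Nc3; a2: attacked by Ka3; b2: attacked by Ka3.
Legal moves for Black: none.
Not in check and no legal moves → stalemate.

stalemate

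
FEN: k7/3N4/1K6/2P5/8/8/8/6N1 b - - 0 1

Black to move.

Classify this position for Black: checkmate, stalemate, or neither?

Black to move; black king on a8.
In check: no.
King squares — a7: attacked by Kb6; b7: attacked by Kb6; b8: attacked by Nd7.
Legal moves for Black: none.
Not in check and no legal moves → stalemate.

stalemate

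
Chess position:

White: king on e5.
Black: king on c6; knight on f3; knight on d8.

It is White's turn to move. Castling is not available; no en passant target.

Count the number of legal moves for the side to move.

White to move; king on e5.
In check: yes, from the black knight on f3.
Legal moves: Kf6, Kf5, Kf4, Ke4.
Count: 4.

4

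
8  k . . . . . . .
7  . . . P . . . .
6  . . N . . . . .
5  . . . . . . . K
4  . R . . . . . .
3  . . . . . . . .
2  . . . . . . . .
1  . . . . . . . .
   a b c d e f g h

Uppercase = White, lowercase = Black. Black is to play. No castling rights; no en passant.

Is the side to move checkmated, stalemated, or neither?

Black to move; black king on a8.
In check: no.
King squares — a7: attacked by Nc6; b7: attacked by Rb4; b8: attacked by Rb4.
Legal moves for Black: none.
Not in check and no legal moves → stalemate.

stalemate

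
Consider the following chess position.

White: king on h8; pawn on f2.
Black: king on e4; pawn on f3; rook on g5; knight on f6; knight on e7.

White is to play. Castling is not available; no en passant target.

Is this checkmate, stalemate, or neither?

White to move; white king on h8.
In check: no.
King squares — g7: attacked by Rg5; h7: attacked by Nf6; g8: attacked by Rg5.
Legal moves for White: none.
Not in check and no legal moves → stalemate.

stalemate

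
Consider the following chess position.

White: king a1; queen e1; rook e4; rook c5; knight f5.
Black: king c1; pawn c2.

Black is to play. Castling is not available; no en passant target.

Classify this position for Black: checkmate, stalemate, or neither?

checkmate

Black to move; black king on c1.
In check: yes, from the white queen on e1.
King squares — b1: attacked by Ka1; d1: attacked by Qe1; b2: attacked by Ka1; c2: own pawn; d2: attacked by Qe1.
Legal moves for Black: none.
In check with no legal moves → checkmate.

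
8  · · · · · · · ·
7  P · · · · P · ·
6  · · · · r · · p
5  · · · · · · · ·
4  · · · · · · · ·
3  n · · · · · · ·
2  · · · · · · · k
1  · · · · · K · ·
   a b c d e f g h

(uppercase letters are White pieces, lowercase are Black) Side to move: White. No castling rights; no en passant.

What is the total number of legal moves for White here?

White to move; king on f1.
In check: no.
Legal moves: Kf2, f8=Q, f8=R, f8=B, f8=N, a8=Q, a8=R, a8=B, a8=N.
Count: 9.

9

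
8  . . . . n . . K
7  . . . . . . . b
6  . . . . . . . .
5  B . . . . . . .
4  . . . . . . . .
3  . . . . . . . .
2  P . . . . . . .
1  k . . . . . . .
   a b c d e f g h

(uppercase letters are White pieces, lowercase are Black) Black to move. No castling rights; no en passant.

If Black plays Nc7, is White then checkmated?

no

After Nc7: white king on h8; in check: no.
White is not in check, so this cannot be checkmate.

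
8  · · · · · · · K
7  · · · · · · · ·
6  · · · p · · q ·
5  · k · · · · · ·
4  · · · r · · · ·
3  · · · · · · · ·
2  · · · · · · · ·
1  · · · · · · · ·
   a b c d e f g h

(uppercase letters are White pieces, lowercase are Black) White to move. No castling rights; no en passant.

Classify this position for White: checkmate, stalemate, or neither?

White to move; white king on h8.
In check: no.
King squares — g7: attacked by Qg6; h7: attacked by Qg6; g8: attacked by Qg6.
Legal moves for White: none.
Not in check and no legal moves → stalemate.

stalemate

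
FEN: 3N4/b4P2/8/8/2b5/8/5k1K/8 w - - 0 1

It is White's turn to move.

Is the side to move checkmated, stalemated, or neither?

White to move; white king on h2.
In check: no.
Legal moves for White: Nb7, Ne6, Nc6, Kh3, Kh1, f8=Q+, f8=R+, f8=B, f8=N.
White has 9 legal moves and is not in check → neither.

neither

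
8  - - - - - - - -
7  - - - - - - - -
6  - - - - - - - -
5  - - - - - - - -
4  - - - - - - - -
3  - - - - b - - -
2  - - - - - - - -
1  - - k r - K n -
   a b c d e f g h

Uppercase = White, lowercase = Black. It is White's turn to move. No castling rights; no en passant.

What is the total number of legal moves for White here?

1

White to move; king on f1.
In check: yes, from the black rook on d1.
Legal moves: Kg2.
Count: 1.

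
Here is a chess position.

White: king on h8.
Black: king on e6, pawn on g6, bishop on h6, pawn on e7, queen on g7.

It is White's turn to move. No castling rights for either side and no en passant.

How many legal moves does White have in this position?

0

White to move; king on h8.
In check: yes, from the black queen on g7.
Legal moves: none.
Count: 0.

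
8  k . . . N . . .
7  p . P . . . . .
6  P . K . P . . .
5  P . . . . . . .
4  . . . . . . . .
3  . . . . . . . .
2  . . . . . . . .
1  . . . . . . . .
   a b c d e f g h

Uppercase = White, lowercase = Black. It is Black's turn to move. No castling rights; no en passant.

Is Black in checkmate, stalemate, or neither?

stalemate

Black to move; black king on a8.
In check: no.
King squares — a7: own pawn; b7: attacked by Pa6; b8: attacked by Pc7.
Legal moves for Black: none.
Not in check and no legal moves → stalemate.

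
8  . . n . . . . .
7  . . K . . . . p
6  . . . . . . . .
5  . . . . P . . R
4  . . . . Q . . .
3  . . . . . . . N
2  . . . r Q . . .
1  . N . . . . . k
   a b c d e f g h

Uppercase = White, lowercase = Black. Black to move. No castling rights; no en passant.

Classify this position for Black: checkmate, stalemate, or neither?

Black to move; black king on h1.
In check: yes, from the white queen on e4.
King squares — g1: attacked by Nh3; g2: attacked by Qe2; h2: attacked by Qe2.
Legal moves for Black: none.
In check with no legal moves → checkmate.

checkmate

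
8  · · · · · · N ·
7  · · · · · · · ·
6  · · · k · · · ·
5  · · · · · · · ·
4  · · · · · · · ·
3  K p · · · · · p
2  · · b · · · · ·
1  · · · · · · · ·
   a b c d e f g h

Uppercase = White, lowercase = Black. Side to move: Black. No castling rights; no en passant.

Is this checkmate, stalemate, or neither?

Black to move; black king on d6.
In check: no.
Legal moves for Black: Kd7, Kc7, Ke6, Kc6, Ke5, Kd5, Kc5, Bh7, Bg6, Bf5, Be4, Bd3, Bd1, Bb1, h2, b2.
Black has 16 legal moves and is not in check → neither.

neither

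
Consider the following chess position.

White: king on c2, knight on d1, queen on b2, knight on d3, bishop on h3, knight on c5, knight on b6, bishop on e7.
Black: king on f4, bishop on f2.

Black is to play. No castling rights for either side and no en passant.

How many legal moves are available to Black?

Black to move; king on f4.
In check: yes, from the white knight on d3.
Legal moves: Kg3, Kf3.
Count: 2.

2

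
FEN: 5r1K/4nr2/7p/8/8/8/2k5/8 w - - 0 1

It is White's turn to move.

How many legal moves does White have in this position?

White to move; king on h8.
In check: yes, from the black rook on f8.
Legal moves: none.
Count: 0.

0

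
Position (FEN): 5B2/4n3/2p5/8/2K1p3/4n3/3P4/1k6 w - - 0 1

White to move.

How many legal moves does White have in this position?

White to move; king on c4.
In check: yes, from the black knight on e3.
Legal moves: Kc5, Kd4, Kb4, Kc3, Kb3, dxe3.
Count: 6.

6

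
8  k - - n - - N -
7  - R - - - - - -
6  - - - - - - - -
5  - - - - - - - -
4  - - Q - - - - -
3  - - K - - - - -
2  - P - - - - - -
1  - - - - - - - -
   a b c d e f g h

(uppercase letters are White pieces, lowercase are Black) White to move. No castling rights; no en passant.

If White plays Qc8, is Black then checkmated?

yes

After Qc8: black king on a8; in check: yes, from the white queen on c8.
King squares — a7: attacked by Rb7; b7: attacked by Qc8; b8: attacked by Rb7.
Black has no legal moves → checkmate.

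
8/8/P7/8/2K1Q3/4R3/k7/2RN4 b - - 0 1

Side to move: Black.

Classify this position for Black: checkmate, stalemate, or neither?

Black to move; black king on a2.
In check: no.
King squares — a1: attacked by Rc1; b1: attacked by Rc1; b2: attacked by Nd1; a3: attacked by Re3; b3: attacked by Re3.
Legal moves for Black: none.
Not in check and no legal moves → stalemate.

stalemate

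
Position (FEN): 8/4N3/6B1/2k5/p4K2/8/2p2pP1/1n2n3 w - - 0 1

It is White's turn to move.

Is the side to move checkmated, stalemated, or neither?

neither

White to move; white king on f4.
In check: no.
Legal moves for White include: Ng8, Nc8, Nc6, Nf5, Nd5, Be8, Bh7, Bf7, Bh5, Bf5, Be4, Bd3, Bxc2, Kg5, Kf5, Ke5, Kg4, Ke4, ... (list truncated; more exist).
White has legal moves and is not in check → neither.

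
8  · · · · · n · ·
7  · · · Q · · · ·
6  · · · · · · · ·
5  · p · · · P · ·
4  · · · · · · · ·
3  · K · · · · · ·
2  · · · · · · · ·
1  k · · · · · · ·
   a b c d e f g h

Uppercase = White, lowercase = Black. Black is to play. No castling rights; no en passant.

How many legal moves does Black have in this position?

6

Black to move; king on a1.
In check: no.
Legal moves: Nh7, Nxd7, Ng6, Ne6, Kb1, b4.
Count: 6.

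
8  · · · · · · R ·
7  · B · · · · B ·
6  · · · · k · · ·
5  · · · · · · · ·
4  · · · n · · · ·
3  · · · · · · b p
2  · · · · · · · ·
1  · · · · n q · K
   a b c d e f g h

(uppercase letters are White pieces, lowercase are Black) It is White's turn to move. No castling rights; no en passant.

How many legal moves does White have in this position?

0

White to move; king on h1.
In check: yes, from the black queen on f1.
Legal moves: none.
Count: 0.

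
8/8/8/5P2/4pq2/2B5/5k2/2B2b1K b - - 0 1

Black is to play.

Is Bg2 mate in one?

yes

After Bg2: white king on h1; in check: yes, from the black bishop on g2.
King squares — g1: attacked by Kf2; g2: attacked by Kf2; h2: attacked by Qf4.
White has no legal moves → checkmate.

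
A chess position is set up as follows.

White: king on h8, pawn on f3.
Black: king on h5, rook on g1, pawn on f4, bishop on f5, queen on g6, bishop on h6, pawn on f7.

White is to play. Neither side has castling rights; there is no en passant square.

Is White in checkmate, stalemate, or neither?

White to move; white king on h8.
In check: no.
King squares — g7: attacked by Qg6; h7: attacked by Qg6; g8: attacked by Qg6.
Legal moves for White: none.
Not in check and no legal moves → stalemate.

stalemate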